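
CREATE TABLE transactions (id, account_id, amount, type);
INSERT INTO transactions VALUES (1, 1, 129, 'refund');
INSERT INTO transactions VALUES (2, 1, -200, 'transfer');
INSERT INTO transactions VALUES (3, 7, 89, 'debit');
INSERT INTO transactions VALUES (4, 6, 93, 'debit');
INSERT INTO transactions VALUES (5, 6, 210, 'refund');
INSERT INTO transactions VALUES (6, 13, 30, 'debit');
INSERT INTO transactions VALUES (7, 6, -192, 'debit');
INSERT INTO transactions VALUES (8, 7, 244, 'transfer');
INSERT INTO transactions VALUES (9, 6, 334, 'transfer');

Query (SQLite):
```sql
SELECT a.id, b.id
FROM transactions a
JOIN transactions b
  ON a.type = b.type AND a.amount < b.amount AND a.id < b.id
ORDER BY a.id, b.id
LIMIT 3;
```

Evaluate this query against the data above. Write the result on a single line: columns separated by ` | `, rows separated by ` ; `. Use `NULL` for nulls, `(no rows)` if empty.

1 | 5 ; 2 | 8 ; 2 | 9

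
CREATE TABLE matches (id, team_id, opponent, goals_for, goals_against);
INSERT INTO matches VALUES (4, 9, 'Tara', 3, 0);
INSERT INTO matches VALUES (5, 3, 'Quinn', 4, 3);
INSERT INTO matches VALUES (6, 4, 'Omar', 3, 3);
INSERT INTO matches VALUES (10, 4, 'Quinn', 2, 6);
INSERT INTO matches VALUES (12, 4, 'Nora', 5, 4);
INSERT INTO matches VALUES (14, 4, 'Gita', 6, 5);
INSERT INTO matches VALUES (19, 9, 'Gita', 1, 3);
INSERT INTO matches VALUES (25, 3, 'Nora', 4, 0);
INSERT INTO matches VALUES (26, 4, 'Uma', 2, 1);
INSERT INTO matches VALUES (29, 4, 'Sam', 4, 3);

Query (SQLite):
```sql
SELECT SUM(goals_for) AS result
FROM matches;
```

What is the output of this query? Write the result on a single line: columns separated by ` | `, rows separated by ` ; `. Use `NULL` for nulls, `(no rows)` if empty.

All goals_for values: [3, 4, 3, 2, 5, 6, 1, 4, 2, 4].
SUM of non-NULL values = 34.

34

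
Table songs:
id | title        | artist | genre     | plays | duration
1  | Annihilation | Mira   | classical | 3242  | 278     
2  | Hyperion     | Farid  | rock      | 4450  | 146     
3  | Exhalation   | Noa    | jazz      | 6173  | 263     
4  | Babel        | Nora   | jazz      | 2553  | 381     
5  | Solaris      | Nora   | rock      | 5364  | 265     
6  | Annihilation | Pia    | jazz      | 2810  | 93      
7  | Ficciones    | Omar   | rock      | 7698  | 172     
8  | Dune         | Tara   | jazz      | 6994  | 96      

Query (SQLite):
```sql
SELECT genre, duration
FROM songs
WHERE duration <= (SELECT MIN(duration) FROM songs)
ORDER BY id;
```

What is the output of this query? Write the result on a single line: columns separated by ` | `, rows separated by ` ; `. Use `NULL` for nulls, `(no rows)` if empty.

Scalar subquery: MIN(duration) over all songs rows = 93.
Keep rows where duration <= that value.

jazz | 93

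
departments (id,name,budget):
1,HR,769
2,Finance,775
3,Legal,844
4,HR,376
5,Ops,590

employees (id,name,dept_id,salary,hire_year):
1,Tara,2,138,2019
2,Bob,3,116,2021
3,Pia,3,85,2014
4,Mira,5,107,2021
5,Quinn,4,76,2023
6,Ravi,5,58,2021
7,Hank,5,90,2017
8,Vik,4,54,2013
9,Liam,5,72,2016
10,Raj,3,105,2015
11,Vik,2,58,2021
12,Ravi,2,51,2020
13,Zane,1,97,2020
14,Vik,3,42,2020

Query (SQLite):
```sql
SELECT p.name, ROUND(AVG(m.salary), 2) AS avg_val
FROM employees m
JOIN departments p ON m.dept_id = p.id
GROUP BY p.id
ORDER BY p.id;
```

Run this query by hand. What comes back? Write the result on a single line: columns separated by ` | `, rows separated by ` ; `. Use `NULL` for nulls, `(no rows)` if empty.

Join each employees row to its departments via dept_id.
Group joined rows by departments.id; compute ROUND(AVG(m.salary), 2) per group.
  1: ids {13} → ROUND(AVG(m.salary), 2)=97
  2: ids {1, 11, 12} → ROUND(AVG(m.salary), 2)=82.33
  3: ids {2, 3, 10, 14} → ROUND(AVG(m.salary), 2)=87
  4: ids {5, 8} → ROUND(AVG(m.salary), 2)=65
  5: ids {4, 6, 7, 9} → ROUND(AVG(m.salary), 2)=81.75

HR | 97 ; Finance | 82.33 ; Legal | 87 ; HR | 65 ; Ops | 81.75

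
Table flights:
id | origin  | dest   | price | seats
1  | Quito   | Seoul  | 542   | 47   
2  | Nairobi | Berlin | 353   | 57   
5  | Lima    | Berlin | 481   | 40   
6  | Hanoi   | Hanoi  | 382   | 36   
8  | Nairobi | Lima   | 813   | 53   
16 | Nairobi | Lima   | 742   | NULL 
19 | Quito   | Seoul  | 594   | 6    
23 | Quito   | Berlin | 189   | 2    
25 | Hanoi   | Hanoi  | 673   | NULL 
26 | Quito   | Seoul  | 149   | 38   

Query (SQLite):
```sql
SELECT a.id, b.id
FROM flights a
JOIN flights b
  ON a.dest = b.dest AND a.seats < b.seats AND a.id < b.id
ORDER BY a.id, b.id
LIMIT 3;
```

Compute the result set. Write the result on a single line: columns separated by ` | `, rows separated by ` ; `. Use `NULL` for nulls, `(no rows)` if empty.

19 | 26

Pairs (a,b) with same dest, a.seats < b.seats, a.id < b.id.
dest groups: Berlin:{2,5,23} Hanoi:{6,25} Lima:{8,16} Seoul:{1,19,26}
Ordered by (a.id, b.id); first 3.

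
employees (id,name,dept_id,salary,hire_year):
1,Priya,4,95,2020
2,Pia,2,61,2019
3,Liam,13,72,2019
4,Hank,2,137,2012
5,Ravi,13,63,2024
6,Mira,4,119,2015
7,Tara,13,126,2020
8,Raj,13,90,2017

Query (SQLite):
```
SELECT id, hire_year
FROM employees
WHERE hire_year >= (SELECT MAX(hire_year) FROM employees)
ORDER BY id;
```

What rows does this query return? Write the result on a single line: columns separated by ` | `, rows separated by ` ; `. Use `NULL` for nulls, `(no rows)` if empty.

5 | 2024

Scalar subquery: MAX(hire_year) over all employees rows = 2024.
Keep rows where hire_year >= that value.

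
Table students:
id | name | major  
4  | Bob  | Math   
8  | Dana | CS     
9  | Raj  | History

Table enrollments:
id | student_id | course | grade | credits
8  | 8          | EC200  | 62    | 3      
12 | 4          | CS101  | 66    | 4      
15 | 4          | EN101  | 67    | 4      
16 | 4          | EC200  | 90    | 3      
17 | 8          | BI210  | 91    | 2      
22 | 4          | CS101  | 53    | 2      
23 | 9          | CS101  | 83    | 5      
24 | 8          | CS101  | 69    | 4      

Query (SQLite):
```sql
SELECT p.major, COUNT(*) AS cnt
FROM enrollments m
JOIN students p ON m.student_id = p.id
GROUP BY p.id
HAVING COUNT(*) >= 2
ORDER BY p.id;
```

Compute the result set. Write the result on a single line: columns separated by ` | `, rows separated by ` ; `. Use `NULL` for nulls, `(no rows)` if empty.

Join each enrollments row to its students via student_id.
Group joined rows by students.id; compute COUNT(*) per group.
HAVING: keep groups with count ≥ 2.
  4: ids {12, 15, 16, 22} → COUNT(*)=4
  8: ids {8, 17, 24} → COUNT(*)=3
  9: ids {23} → COUNT(*)=1

Math | 4 ; CS | 3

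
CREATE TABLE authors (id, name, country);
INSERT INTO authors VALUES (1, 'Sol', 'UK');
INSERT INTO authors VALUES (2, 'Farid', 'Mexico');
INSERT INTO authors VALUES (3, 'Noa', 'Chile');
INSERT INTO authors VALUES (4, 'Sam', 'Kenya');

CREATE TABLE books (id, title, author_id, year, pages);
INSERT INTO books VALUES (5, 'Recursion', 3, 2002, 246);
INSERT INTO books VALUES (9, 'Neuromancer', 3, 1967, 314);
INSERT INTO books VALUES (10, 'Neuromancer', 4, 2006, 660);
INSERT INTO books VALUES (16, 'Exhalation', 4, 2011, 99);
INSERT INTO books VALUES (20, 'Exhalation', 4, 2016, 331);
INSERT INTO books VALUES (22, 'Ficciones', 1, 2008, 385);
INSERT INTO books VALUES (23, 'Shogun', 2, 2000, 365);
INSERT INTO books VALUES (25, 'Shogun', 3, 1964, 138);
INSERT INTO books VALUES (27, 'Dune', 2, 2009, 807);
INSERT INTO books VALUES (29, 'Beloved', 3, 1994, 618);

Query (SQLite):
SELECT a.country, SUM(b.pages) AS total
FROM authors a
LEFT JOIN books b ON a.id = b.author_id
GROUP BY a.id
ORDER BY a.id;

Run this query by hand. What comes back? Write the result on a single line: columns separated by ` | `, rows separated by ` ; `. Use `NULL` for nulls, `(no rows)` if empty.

UK | 385 ; Mexico | 1172 ; Chile | 1316 ; Kenya | 1090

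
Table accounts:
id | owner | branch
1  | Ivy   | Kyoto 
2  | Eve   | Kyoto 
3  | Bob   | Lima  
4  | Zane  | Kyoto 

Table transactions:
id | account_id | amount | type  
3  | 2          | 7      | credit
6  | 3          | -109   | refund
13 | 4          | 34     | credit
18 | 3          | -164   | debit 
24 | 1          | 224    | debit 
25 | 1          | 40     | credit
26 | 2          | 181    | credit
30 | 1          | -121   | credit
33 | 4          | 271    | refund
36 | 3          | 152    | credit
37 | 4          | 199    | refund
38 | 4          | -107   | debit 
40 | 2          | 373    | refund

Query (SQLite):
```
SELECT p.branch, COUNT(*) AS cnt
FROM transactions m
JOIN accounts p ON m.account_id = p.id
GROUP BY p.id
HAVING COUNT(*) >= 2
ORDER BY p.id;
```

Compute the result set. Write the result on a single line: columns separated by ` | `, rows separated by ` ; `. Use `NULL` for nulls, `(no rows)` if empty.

Kyoto | 3 ; Kyoto | 3 ; Lima | 3 ; Kyoto | 4

Join each transactions row to its accounts via account_id.
Group joined rows by accounts.id; compute COUNT(*) per group.
HAVING: keep groups with count ≥ 2.
  1: ids {24, 25, 30} → COUNT(*)=3
  2: ids {3, 26, 40} → COUNT(*)=3
  3: ids {6, 18, 36} → COUNT(*)=3
  4: ids {13, 33, 37, 38} → COUNT(*)=4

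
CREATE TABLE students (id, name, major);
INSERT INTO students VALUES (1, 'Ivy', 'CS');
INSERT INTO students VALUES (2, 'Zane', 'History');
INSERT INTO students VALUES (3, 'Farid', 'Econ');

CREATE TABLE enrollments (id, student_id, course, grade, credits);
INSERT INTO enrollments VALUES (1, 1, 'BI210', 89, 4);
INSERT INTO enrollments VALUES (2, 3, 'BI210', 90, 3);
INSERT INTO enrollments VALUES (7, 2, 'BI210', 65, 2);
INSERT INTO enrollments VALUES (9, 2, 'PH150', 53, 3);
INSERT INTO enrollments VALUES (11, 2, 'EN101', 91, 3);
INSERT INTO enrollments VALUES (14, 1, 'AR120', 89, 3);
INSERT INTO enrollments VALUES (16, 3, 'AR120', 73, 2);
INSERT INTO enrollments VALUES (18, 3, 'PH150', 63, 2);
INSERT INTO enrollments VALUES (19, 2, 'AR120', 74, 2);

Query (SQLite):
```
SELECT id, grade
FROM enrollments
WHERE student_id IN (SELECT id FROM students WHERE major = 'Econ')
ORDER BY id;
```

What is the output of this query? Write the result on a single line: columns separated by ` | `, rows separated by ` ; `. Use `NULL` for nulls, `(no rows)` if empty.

Inner query: students.id where major = 'Econ'.
Outer: keep enrollments rows whose student_id is in that set.
Inner query → {3}

2 | 90 ; 16 | 73 ; 18 | 63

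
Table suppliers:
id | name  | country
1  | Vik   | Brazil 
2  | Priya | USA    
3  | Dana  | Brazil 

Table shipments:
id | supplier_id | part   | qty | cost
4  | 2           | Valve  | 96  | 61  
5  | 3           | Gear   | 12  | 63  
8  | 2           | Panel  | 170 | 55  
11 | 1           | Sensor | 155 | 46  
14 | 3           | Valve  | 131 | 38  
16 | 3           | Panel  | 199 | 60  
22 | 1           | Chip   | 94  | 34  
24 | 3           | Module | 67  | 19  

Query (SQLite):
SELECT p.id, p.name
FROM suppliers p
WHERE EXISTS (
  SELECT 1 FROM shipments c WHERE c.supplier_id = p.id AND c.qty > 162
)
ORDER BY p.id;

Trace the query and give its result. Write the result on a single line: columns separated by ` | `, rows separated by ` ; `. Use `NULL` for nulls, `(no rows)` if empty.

For each suppliers row, check whether any shipments with matching supplier_id has qty > 162.
Keep rows where that is true.

2 | Priya ; 3 | Dana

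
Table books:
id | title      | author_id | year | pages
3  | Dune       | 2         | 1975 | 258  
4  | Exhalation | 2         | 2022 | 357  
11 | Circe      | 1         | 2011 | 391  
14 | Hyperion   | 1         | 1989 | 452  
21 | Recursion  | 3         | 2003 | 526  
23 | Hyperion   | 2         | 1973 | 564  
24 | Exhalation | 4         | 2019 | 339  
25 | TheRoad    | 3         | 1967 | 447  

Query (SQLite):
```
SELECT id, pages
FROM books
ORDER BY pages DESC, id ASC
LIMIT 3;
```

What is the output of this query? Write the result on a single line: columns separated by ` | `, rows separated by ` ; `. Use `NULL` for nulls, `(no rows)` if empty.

23 | 564 ; 21 | 526 ; 14 | 452

Sort by pages desc, tiebreak id asc: (564, id=23), (526, id=21), (452, id=14), (447, id=25), (391, id=11), (357, id=4) …. Take first 3.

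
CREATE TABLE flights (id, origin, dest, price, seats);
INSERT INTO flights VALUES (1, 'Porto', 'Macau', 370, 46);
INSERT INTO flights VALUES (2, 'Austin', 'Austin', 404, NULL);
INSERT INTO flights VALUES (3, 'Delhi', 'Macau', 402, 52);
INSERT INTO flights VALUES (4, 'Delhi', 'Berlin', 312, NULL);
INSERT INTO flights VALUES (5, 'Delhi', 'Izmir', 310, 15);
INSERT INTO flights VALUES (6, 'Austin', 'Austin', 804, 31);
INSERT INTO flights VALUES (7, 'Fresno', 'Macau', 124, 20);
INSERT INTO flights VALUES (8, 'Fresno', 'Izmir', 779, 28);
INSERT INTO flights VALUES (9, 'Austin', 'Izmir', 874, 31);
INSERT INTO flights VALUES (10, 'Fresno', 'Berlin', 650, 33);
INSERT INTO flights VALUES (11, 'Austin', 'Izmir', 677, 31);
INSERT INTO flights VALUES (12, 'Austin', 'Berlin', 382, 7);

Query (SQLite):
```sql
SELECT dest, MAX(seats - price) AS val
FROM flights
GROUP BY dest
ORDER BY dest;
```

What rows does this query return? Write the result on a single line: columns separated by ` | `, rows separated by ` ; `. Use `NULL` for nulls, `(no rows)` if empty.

Austin | -773 ; Berlin | -375 ; Izmir | -295 ; Macau | -104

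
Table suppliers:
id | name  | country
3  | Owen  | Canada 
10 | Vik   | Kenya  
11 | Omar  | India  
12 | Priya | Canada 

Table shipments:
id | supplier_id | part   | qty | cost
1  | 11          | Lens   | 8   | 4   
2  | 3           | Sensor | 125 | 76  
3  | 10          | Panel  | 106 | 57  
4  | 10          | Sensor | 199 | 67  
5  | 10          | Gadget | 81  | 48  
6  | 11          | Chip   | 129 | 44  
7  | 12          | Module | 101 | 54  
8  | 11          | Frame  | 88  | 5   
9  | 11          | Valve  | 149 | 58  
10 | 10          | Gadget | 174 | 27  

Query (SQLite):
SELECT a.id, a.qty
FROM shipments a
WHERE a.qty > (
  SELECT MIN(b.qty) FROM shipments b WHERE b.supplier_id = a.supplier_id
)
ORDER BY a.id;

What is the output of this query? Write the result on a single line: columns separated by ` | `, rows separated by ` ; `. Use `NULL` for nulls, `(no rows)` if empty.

3 | 106 ; 4 | 199 ; 6 | 129 ; 8 | 88 ; 9 | 149 ; 10 | 174

For each shipments row a, compute MIN(qty) over rows sharing a.supplier_id.
Keep row a if a.qty > that per-group MIN.
  supplier_id=3: MIN(qty) = 125
  supplier_id=10: MIN(qty) = 81
  supplier_id=11: MIN(qty) = 8
  supplier_id=12: MIN(qty) = 101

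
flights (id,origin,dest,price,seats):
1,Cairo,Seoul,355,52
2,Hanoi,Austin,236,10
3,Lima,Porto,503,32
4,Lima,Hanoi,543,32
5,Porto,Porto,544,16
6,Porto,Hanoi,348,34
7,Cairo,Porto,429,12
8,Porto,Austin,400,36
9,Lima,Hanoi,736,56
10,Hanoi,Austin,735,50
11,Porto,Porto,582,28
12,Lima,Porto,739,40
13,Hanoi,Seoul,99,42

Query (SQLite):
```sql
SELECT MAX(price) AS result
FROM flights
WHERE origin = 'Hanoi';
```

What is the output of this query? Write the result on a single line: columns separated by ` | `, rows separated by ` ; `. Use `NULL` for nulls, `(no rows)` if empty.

735

Rows where origin='Hanoi' → price values: [236, 735, 99].
MAX of non-NULL values = 735.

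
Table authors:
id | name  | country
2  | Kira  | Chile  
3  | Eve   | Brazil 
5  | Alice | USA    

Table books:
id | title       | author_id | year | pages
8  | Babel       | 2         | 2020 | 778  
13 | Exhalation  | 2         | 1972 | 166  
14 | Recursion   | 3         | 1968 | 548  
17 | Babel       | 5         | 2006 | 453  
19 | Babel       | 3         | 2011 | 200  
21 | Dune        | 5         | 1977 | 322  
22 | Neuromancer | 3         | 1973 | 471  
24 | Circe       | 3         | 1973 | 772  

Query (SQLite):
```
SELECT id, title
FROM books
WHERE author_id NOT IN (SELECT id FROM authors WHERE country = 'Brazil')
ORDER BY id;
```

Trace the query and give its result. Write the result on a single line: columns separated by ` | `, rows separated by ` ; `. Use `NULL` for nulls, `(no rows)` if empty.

Inner query: authors.id where country = 'Brazil'.
Outer: keep books rows whose author_id is not in that set.
Inner query → {3}

8 | Babel ; 13 | Exhalation ; 17 | Babel ; 21 | Dune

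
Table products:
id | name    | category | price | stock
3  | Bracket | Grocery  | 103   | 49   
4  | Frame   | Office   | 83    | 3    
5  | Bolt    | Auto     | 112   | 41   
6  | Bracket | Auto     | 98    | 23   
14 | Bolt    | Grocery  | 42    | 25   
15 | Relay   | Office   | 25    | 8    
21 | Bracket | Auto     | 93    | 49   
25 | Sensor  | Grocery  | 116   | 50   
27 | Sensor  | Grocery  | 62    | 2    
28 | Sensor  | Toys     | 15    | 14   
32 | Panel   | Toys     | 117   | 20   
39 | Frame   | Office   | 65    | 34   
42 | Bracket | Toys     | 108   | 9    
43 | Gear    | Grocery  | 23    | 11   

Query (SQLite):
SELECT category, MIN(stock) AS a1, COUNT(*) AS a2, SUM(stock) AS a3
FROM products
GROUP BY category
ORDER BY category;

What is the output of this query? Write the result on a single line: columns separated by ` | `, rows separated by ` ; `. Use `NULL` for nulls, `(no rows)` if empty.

Auto | 23 | 3 | 113 ; Grocery | 2 | 5 | 137 ; Office | 3 | 3 | 45 ; Toys | 9 | 3 | 43

Group products by category.
Per group compute: MIN(stock), COUNT(*), SUM(stock).
  Auto: ids {5, 6, 21} → MIN(stock)=23, COUNT(*)=3, SUM(stock)=113
  Grocery: ids {3, 14, 25, 27, 43} → MIN(stock)=2, COUNT(*)=5, SUM(stock)=137
  Office: ids {4, 15, 39} → MIN(stock)=3, COUNT(*)=3, SUM(stock)=45
  Toys: ids {28, 32, 42} → MIN(stock)=9, COUNT(*)=3, SUM(stock)=43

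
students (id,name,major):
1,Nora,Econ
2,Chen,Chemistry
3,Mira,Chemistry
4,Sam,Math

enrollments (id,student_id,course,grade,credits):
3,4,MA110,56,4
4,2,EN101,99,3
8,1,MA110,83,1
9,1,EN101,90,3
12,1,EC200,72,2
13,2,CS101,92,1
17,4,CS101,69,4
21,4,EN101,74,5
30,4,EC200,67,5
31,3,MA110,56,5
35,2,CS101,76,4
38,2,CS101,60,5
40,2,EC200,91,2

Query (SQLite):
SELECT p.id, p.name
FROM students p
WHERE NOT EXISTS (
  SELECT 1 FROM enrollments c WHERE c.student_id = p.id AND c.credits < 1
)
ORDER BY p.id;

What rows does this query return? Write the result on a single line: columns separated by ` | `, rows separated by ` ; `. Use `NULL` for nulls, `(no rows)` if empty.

1 | Nora ; 2 | Chen ; 3 | Mira ; 4 | Sam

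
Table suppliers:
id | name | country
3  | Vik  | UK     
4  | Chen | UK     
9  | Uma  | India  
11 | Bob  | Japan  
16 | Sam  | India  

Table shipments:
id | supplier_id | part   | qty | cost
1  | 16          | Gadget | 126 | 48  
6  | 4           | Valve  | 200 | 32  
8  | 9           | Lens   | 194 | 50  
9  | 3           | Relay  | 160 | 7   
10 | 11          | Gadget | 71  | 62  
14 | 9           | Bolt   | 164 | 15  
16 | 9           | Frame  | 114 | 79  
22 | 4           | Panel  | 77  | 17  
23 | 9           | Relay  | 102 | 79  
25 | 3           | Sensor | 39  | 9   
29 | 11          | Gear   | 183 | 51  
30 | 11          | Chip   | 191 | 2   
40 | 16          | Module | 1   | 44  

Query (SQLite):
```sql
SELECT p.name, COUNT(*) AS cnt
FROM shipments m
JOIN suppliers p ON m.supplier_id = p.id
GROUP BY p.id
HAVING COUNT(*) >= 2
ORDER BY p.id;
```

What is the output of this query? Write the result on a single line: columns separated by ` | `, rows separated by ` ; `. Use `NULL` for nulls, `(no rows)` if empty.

Join each shipments row to its suppliers via supplier_id.
Group joined rows by suppliers.id; compute COUNT(*) per group.
HAVING: keep groups with count ≥ 2.
  3: ids {9, 25} → COUNT(*)=2
  4: ids {6, 22} → COUNT(*)=2
  9: ids {8, 14, 16, 23} → COUNT(*)=4
  11: ids {10, 29, 30} → COUNT(*)=3
  16: ids {1, 40} → COUNT(*)=2

Vik | 2 ; Chen | 2 ; Uma | 4 ; Bob | 3 ; Sam | 2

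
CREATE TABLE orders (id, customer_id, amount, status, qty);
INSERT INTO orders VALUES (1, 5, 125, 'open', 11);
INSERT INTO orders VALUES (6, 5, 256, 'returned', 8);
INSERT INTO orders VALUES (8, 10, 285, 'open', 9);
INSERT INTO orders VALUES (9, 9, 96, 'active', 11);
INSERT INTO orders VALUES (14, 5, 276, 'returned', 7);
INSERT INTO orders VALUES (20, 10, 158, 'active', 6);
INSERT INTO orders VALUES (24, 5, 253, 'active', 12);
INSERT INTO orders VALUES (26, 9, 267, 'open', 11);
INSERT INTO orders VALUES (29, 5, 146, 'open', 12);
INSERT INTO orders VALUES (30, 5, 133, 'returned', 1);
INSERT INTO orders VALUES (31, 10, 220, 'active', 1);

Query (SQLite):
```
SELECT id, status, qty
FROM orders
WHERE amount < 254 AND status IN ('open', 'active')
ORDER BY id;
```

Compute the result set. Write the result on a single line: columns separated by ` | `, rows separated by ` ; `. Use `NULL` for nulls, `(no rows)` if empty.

1 | open | 11 ; 9 | active | 11 ; 20 | active | 6 ; 24 | active | 12 ; 29 | open | 12 ; 31 | active | 1

amount < 254: ids {1, 9, 20, 24, 29, 30, 31}
status IN ('open', 'active'): ids {1, 8, 9, 20, 24, 26, 29, 31}
Combine with AND.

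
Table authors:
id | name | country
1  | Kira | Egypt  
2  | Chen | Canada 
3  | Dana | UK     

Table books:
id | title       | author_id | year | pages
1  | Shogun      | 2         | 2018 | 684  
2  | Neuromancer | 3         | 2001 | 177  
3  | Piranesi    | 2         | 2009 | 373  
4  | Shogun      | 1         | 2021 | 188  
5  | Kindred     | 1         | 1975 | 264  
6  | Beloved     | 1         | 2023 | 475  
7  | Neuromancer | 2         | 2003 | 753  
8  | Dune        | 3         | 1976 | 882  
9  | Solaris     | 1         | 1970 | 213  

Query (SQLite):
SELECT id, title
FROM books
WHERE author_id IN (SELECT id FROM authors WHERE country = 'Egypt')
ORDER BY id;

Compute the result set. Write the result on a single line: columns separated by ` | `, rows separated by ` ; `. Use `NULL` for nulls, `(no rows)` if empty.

Inner query: authors.id where country = 'Egypt'.
Outer: keep books rows whose author_id is in that set.
Inner query → {1}

4 | Shogun ; 5 | Kindred ; 6 | Beloved ; 9 | Solaris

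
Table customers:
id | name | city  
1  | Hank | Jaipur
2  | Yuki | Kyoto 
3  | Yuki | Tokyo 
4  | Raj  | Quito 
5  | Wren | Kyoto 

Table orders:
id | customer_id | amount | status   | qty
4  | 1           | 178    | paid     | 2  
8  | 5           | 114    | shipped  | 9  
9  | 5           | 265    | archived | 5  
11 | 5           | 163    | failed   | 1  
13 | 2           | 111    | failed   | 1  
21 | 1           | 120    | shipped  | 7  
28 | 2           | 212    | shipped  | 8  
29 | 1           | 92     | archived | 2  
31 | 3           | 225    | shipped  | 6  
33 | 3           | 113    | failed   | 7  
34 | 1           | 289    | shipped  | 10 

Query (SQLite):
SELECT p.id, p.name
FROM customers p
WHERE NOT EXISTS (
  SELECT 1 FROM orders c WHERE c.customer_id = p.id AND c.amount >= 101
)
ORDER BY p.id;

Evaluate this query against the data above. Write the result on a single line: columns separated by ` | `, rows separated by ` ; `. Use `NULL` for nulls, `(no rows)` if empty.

For each customers row, check whether any orders with matching customer_id has amount >= 101.
Keep rows where that is false.

4 | Raj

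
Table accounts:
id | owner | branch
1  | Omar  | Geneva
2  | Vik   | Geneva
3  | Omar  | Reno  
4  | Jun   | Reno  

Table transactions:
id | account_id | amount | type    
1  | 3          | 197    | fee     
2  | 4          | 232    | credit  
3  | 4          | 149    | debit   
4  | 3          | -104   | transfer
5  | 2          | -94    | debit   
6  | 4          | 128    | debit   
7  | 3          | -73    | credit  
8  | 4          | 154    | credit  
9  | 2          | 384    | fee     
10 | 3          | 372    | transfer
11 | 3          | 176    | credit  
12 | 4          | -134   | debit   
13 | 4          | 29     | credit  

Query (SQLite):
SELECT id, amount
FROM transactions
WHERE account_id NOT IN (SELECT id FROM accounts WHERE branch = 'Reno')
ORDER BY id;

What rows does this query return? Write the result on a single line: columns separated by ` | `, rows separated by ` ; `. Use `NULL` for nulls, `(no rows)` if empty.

Inner query: accounts.id where branch = 'Reno'.
Outer: keep transactions rows whose account_id is not in that set.
Inner query → {3, 4}

5 | -94 ; 9 | 384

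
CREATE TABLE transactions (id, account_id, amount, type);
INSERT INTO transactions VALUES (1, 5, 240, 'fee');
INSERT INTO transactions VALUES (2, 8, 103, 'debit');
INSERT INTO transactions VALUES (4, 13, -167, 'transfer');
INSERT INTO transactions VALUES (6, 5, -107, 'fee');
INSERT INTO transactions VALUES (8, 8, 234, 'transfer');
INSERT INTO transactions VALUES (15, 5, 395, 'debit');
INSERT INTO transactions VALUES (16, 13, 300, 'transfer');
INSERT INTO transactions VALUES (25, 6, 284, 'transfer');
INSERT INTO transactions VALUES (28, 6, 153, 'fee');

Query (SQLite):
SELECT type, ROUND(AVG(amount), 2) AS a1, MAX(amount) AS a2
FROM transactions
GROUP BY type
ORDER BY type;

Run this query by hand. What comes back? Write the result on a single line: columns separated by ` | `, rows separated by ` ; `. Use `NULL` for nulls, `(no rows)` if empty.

Group transactions by type.
Per group compute: ROUND(AVG(amount), 2), MAX(amount).
  debit: ids {2, 15} → ROUND(AVG(amount), 2)=249, MAX(amount)=395
  fee: ids {1, 6, 28} → ROUND(AVG(amount), 2)=95.33, MAX(amount)=240
  transfer: ids {4, 8, 16, 25} → ROUND(AVG(amount), 2)=162.75, MAX(amount)=300

debit | 249 | 395 ; fee | 95.33 | 240 ; transfer | 162.75 | 300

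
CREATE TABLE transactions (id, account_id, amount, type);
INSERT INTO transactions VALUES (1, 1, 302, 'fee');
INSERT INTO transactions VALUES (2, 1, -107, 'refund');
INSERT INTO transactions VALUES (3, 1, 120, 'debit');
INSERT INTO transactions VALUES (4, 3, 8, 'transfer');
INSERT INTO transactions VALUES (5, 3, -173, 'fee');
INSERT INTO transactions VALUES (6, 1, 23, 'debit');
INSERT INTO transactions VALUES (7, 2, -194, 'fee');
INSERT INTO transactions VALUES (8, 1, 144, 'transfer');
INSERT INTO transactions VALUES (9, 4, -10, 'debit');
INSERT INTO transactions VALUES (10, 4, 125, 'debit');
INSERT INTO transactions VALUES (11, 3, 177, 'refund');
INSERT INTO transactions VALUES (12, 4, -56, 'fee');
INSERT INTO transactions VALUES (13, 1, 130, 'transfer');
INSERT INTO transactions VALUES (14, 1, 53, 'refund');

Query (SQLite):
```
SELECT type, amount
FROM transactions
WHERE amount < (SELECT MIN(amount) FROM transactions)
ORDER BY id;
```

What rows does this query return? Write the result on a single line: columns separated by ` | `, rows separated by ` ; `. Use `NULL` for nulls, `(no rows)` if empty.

(no rows)

Scalar subquery: MIN(amount) over all transactions rows = -194.
Keep rows where amount < that value.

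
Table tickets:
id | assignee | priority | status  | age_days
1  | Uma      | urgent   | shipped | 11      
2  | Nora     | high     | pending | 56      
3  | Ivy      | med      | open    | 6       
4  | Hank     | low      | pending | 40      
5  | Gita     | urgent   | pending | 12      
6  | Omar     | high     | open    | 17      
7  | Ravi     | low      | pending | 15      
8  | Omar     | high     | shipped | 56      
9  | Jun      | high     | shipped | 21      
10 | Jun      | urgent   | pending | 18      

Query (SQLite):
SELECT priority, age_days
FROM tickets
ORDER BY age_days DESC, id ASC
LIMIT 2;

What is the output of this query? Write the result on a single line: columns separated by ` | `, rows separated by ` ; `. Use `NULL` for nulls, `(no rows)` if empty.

high | 56 ; high | 56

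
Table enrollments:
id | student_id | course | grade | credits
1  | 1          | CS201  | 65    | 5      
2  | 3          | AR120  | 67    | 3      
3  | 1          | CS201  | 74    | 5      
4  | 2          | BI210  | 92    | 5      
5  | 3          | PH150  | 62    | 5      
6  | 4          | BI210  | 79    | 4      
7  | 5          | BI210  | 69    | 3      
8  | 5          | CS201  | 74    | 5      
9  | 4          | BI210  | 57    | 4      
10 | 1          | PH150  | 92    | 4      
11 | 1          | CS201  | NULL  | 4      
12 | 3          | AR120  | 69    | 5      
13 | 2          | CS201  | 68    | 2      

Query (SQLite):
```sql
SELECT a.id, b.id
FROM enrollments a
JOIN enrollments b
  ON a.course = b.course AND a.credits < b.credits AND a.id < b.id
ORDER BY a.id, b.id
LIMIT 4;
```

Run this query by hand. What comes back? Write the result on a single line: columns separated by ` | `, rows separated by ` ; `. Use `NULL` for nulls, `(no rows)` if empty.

2 | 12 ; 7 | 9

Pairs (a,b) with same course, a.credits < b.credits, a.id < b.id.
course groups: AR120:{2,12} BI210:{4,6,7,9} CS201:{1,3,8,11,13} PH150:{5,10}
Ordered by (a.id, b.id); first 4.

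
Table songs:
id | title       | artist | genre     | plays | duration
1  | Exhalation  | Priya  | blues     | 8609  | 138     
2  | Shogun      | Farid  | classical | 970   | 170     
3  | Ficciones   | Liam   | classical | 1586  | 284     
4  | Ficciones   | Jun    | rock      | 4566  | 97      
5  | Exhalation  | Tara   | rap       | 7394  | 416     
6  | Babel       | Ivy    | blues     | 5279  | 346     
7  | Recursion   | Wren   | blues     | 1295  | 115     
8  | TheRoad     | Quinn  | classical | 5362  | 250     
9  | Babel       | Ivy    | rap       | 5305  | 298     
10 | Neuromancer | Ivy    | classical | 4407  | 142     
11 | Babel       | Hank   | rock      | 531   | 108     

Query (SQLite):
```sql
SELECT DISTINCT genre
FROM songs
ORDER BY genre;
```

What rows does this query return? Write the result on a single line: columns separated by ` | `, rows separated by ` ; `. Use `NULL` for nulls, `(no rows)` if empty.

blues ; classical ; rap ; rock

Collect distinct genre values from songs.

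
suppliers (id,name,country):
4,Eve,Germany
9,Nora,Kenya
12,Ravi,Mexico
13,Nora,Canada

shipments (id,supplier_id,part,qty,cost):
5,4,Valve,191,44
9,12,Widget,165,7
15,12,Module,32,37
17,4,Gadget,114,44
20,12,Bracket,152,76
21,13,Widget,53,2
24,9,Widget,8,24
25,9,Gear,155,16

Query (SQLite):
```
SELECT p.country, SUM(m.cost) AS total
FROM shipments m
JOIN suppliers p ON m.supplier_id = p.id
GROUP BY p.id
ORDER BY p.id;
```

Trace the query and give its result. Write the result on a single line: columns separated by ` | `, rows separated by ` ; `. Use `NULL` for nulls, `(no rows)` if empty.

Germany | 88 ; Kenya | 40 ; Mexico | 120 ; Canada | 2

Join each shipments row to its suppliers via supplier_id.
Group joined rows by suppliers.id; compute SUM(m.cost) per group.
  4: ids {5, 17} → SUM(m.cost)=88
  9: ids {24, 25} → SUM(m.cost)=40
  12: ids {9, 15, 20} → SUM(m.cost)=120
  13: ids {21} → SUM(m.cost)=2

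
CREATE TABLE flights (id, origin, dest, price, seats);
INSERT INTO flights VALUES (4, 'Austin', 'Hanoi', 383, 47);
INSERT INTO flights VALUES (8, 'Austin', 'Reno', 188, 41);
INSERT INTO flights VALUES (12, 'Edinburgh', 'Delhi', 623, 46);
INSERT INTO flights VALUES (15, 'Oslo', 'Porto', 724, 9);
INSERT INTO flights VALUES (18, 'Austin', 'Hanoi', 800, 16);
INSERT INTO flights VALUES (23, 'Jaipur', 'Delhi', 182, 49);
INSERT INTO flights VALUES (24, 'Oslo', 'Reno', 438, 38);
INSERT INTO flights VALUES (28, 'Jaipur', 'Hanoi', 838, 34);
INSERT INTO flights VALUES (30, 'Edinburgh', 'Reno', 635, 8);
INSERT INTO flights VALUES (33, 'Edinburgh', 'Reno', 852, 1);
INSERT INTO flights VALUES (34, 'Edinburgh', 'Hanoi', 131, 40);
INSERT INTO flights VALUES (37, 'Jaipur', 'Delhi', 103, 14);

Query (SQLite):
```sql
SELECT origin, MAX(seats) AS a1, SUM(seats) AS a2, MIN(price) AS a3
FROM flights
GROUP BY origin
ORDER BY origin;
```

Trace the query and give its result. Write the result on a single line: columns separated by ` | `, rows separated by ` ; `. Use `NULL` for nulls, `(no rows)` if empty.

Group flights by origin.
Per group compute: MAX(seats), SUM(seats), MIN(price).
  Austin: ids {4, 8, 18} → MAX(seats)=47, SUM(seats)=104, MIN(price)=188
  Edinburgh: ids {12, 30, 33, 34} → MAX(seats)=46, SUM(seats)=95, MIN(price)=131
  Jaipur: ids {23, 28, 37} → MAX(seats)=49, SUM(seats)=97, MIN(price)=103
  Oslo: ids {15, 24} → MAX(seats)=38, SUM(seats)=47, MIN(price)=438

Austin | 47 | 104 | 188 ; Edinburgh | 46 | 95 | 131 ; Jaipur | 49 | 97 | 103 ; Oslo | 38 | 47 | 438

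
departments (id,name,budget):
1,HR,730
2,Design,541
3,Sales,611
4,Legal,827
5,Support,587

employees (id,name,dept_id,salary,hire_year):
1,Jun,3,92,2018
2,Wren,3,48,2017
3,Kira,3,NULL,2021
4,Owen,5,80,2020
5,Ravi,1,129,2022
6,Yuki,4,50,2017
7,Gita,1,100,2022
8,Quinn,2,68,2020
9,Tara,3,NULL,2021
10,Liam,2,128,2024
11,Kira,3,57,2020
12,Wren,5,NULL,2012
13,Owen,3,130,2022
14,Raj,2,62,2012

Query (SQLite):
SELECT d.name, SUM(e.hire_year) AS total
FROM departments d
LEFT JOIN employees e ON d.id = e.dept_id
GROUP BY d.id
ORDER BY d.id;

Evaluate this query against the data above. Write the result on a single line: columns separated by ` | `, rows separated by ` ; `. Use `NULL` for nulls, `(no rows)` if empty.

HR | 4044 ; Design | 6056 ; Sales | 12119 ; Legal | 2017 ; Support | 4032

LEFT JOIN keeps every departments row; unmatched ones get NULL for employees columns.
Group by departments.id and compute SUM(e.hire_year). SUM over an all-NULL group is NULL.
  1: ids {5, 7} → SUM(e.hire_year)=4044
  2: ids {8, 10, 14} → SUM(e.hire_year)=6056
  3: ids {1, 2, 3, 9, 11, 13} → SUM(e.hire_year)=12119
  4: ids {6} → SUM(e.hire_year)=2017
  5: ids {4, 12} → SUM(e.hire_year)=4032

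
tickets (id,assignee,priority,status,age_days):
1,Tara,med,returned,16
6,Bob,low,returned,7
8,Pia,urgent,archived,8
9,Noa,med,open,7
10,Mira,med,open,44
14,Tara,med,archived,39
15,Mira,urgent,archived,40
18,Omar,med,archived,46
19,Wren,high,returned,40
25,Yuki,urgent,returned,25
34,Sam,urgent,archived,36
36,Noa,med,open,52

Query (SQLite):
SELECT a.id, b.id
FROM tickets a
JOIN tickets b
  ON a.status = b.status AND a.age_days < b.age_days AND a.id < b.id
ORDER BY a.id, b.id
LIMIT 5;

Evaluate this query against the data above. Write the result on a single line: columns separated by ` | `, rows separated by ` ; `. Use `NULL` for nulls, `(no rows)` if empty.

1 | 19 ; 1 | 25 ; 6 | 19 ; 6 | 25 ; 8 | 14

Pairs (a,b) with same status, a.age_days < b.age_days, a.id < b.id.
status groups: archived:{8,14,15,18,34} open:{9,10,36} returned:{1,6,19,25}
Ordered by (a.id, b.id); first 5.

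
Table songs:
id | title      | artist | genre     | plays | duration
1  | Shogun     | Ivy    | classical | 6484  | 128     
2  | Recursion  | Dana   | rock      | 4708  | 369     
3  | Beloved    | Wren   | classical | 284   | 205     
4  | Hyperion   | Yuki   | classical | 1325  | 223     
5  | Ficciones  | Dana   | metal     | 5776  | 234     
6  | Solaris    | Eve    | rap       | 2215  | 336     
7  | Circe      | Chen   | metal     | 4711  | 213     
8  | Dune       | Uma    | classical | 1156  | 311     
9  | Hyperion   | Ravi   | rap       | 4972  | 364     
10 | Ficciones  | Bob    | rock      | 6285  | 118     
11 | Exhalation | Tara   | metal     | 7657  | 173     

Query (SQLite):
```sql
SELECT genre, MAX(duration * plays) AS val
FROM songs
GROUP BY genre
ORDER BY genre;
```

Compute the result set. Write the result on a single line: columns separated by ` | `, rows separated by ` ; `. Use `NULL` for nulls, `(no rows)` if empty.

For each row compute duration * plays.
Group by genre; take MAX of the expression per group.
  classical: ids {1, 3, 4, 8} → MAX(duration * plays)=829952
  metal: ids {5, 7, 11} → MAX(duration * plays)=1351584
  rap: ids {6, 9} → MAX(duration * plays)=1809808
  rock: ids {2, 10} → MAX(duration * plays)=1737252

classical | 829952 ; metal | 1351584 ; rap | 1809808 ; rock | 1737252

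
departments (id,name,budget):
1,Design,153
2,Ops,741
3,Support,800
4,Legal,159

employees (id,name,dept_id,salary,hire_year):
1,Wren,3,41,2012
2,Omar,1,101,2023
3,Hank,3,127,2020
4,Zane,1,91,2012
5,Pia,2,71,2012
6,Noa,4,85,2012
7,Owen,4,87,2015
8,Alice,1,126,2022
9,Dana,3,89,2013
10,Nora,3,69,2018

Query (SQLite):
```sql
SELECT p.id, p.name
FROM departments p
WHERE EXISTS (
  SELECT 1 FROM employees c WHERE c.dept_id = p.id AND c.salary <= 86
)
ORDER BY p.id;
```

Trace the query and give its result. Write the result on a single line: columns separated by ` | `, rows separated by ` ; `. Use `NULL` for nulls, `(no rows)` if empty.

2 | Ops ; 3 | Support ; 4 | Legal

For each departments row, check whether any employees with matching dept_id has salary <= 86.
Keep rows where that is true.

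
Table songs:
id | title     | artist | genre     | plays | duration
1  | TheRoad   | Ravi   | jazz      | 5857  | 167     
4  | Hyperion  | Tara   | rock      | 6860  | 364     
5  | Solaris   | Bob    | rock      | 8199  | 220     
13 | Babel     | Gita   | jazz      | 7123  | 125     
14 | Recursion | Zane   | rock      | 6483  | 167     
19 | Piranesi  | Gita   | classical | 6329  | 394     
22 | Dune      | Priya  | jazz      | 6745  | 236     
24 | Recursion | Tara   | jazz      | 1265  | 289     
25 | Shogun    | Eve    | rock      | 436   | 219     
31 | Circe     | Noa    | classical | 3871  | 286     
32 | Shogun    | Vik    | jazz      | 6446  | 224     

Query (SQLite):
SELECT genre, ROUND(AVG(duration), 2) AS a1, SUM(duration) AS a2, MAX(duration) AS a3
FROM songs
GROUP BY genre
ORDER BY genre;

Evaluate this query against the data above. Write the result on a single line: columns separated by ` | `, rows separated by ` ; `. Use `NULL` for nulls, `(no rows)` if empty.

Group songs by genre.
Per group compute: ROUND(AVG(duration), 2), SUM(duration), MAX(duration).
  classical: ids {19, 31} → ROUND(AVG(duration), 2)=340, SUM(duration)=680, MAX(duration)=394
  jazz: ids {1, 13, 22, 24, 32} → ROUND(AVG(duration), 2)=208.2, SUM(duration)=1041, MAX(duration)=289
  rock: ids {4, 5, 14, 25} → ROUND(AVG(duration), 2)=242.5, SUM(duration)=970, MAX(duration)=364

classical | 340 | 680 | 394 ; jazz | 208.2 | 1041 | 289 ; rock | 242.5 | 970 | 364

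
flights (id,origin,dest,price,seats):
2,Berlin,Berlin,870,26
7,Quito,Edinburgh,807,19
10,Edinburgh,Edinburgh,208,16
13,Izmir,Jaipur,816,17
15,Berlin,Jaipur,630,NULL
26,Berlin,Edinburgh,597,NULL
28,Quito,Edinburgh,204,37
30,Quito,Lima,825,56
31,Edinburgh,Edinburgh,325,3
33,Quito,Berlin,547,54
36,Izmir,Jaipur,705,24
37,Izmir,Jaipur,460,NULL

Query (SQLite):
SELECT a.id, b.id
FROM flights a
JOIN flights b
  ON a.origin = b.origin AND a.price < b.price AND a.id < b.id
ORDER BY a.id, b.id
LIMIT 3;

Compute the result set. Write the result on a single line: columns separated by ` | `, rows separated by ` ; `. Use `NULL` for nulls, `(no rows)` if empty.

7 | 30 ; 10 | 31 ; 28 | 30

Pairs (a,b) with same origin, a.price < b.price, a.id < b.id.
origin groups: Berlin:{2,15,26} Edinburgh:{10,31} Izmir:{13,36,37} Quito:{7,28,30,33}
Ordered by (a.id, b.id); first 3.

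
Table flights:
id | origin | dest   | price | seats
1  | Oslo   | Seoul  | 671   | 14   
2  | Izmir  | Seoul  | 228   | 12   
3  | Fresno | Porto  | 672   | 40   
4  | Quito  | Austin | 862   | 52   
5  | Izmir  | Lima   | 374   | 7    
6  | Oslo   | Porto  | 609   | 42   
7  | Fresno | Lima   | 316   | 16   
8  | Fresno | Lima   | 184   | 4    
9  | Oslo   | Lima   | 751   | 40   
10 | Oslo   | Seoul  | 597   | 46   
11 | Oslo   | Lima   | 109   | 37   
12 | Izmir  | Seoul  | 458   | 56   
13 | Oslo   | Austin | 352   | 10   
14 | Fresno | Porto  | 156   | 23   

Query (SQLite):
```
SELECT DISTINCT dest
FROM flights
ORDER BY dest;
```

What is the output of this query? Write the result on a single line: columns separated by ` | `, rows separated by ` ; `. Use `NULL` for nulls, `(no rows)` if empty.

Austin ; Lima ; Porto ; Seoul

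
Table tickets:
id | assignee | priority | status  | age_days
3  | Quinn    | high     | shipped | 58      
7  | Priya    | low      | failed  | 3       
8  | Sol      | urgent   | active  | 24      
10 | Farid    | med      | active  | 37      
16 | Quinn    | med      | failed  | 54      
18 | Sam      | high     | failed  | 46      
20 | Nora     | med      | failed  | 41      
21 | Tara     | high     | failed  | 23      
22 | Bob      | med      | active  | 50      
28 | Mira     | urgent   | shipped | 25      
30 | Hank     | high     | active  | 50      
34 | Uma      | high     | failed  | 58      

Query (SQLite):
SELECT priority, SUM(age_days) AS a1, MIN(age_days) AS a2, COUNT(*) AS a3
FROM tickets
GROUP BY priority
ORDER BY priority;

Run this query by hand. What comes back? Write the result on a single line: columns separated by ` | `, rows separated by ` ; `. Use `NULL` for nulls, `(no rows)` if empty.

high | 235 | 23 | 5 ; low | 3 | 3 | 1 ; med | 182 | 37 | 4 ; urgent | 49 | 24 | 2

Group tickets by priority.
Per group compute: SUM(age_days), MIN(age_days), COUNT(*).
  high: ids {3, 18, 21, 30, 34} → SUM(age_days)=235, MIN(age_days)=23, COUNT(*)=5
  low: ids {7} → SUM(age_days)=3, MIN(age_days)=3, COUNT(*)=1
  med: ids {10, 16, 20, 22} → SUM(age_days)=182, MIN(age_days)=37, COUNT(*)=4
  urgent: ids {8, 28} → SUM(age_days)=49, MIN(age_days)=24, COUNT(*)=2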